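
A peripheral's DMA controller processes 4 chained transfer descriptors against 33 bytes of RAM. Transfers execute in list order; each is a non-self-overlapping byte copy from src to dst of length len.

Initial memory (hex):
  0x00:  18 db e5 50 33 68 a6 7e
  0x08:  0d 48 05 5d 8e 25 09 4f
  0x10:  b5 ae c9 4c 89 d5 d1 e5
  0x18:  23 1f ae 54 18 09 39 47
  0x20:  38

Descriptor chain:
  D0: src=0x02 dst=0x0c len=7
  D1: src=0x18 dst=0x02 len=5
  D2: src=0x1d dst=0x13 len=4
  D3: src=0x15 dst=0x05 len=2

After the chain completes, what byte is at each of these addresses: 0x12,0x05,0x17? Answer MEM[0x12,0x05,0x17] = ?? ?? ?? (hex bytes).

[0] 0x02->0x0c len=7 : e5 50 33 68 a6 7e 0d
[1] 0x18->0x02 len=5 : 23 1f ae 54 18
[2] 0x1d->0x13 len=4 : 09 39 47 38
[3] 0x15->0x05 len=2 : 47 38
query mem[0x12]=0x0d, mem[0x05]=0x47, mem[0x17]=0xe5

MEM[0x12,0x05,0x17] = 0d 47 e5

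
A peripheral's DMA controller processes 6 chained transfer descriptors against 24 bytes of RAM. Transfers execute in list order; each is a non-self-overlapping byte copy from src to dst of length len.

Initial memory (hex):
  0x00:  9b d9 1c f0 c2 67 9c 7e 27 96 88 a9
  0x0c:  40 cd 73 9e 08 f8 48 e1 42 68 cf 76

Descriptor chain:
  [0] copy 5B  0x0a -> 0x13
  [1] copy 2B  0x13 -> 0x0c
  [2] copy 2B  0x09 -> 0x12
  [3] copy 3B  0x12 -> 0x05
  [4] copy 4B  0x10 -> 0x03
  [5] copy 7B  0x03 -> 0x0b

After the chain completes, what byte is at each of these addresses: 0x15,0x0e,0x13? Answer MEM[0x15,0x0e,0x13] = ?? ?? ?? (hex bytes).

[0] 0x0a->0x13 len=5 : 88 a9 40 cd 73
[1] 0x13->0x0c len=2 : 88 a9
[2] 0x09->0x12 len=2 : 96 88
[3] 0x12->0x05 len=3 : 96 88 a9
[4] 0x10->0x03 len=4 : 08 f8 96 88
[5] 0x03->0x0b len=7 : 08 f8 96 88 a9 27 96
query mem[0x15]=0x40, mem[0x0e]=0x88, mem[0x13]=0x88

MEM[0x15,0x0e,0x13] = 40 88 88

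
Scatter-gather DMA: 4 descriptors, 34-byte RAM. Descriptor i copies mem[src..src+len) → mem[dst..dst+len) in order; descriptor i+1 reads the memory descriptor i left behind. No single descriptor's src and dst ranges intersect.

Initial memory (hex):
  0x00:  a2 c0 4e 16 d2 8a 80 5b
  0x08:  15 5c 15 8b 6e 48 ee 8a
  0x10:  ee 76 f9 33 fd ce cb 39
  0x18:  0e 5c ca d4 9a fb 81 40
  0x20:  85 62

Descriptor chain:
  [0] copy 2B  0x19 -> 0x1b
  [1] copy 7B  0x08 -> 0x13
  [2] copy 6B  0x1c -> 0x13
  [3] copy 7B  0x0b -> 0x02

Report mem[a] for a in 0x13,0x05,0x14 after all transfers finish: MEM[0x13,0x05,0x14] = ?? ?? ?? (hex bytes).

D0: mem[0x1b..0x1c] <- [5c ca]
D1: mem[0x13..0x19] <- [15 5c 15 8b 6e 48 ee]
D2: mem[0x13..0x18] <- [ca fb 81 40 85 62]
D3: mem[0x02..0x08] <- [8b 6e 48 ee 8a ee 76]
query mem[0x13]=0xca, mem[0x05]=0xee, mem[0x14]=0xfb

MEM[0x13,0x05,0x14] = ca ee fb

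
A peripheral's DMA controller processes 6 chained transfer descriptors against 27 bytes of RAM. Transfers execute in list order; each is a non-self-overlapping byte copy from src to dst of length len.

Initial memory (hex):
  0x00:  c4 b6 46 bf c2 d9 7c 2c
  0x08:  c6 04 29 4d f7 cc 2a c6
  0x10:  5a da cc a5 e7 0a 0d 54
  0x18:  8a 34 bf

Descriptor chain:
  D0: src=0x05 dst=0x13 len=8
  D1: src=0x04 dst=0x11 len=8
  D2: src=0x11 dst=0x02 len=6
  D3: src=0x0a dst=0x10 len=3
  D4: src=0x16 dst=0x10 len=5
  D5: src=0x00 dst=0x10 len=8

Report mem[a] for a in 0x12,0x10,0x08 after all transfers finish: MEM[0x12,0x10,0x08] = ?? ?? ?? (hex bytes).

MEM[0x12,0x10,0x08] = c2 c4 c6

D0: mem[0x13..0x1a] <- [d9 7c 2c c6 04 29 4d f7]
D1: mem[0x11..0x18] <- [c2 d9 7c 2c c6 04 29 4d]
D2: mem[0x02..0x07] <- [c2 d9 7c 2c c6 04]
D3: mem[0x10..0x12] <- [29 4d f7]
D4: mem[0x10..0x14] <- [04 29 4d 4d f7]
D5: mem[0x10..0x17] <- [c4 b6 c2 d9 7c 2c c6 04]
query mem[0x12]=0xc2, mem[0x10]=0xc4, mem[0x08]=0xc6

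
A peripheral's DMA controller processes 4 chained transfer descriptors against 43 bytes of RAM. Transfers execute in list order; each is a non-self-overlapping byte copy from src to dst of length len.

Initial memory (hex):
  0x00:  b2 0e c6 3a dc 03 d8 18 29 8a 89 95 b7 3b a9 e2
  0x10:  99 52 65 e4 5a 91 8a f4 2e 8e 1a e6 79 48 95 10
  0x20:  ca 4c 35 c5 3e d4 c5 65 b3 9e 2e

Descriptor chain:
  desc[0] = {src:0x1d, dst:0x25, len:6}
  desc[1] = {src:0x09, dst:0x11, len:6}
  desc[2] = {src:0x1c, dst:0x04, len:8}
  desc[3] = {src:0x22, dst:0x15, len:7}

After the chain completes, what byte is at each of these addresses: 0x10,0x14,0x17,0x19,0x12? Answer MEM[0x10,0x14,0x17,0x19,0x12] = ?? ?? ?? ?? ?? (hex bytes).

MEM[0x10,0x14,0x17,0x19,0x12] = 99 b7 3e 95 89

D0: mem[0x25..0x2a] <- [48 95 10 ca 4c 35]
D1: mem[0x11..0x16] <- [8a 89 95 b7 3b a9]
D2: mem[0x04..0x0b] <- [79 48 95 10 ca 4c 35 c5]
D3: mem[0x15..0x1b] <- [35 c5 3e 48 95 10 ca]
query mem[0x10]=0x99, mem[0x14]=0xb7, mem[0x17]=0x3e, mem[0x19]=0x95, mem[0x12]=0x89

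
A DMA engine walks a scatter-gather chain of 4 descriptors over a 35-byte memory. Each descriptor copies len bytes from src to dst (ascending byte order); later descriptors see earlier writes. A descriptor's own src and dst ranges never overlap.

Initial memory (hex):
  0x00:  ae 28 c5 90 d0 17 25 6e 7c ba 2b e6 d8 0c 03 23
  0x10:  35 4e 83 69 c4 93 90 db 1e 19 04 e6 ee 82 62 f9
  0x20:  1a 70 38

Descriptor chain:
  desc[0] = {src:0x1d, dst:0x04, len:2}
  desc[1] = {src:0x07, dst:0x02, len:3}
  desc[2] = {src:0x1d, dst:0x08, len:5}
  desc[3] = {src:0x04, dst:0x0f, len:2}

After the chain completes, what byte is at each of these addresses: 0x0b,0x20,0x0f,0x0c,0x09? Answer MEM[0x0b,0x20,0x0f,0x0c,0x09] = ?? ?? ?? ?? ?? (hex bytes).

MEM[0x0b,0x20,0x0f,0x0c,0x09] = 1a 1a ba 70 62

[0] 0x1d->0x04 len=2 : 82 62
[1] 0x07->0x02 len=3 : 6e 7c ba
[2] 0x1d->0x08 len=5 : 82 62 f9 1a 70
[3] 0x04->0x0f len=2 : ba 62
query mem[0x0b]=0x1a, mem[0x20]=0x1a, mem[0x0f]=0xba, mem[0x0c]=0x70, mem[0x09]=0x62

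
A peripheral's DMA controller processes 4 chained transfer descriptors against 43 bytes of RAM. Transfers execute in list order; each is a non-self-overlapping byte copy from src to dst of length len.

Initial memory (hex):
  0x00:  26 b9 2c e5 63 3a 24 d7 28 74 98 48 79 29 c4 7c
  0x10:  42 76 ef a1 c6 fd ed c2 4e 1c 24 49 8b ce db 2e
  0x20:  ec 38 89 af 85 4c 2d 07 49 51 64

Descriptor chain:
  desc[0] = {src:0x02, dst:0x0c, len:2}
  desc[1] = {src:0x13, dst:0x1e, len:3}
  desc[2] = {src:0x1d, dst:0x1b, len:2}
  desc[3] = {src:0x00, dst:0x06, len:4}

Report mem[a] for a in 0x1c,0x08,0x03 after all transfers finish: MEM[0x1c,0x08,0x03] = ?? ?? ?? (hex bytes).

MEM[0x1c,0x08,0x03] = a1 2c e5

[0] 0x02->0x0c len=2 : 2c e5
[1] 0x13->0x1e len=3 : a1 c6 fd
[2] 0x1d->0x1b len=2 : ce a1
[3] 0x00->0x06 len=4 : 26 b9 2c e5
query mem[0x1c]=0xa1, mem[0x08]=0x2c, mem[0x03]=0xe5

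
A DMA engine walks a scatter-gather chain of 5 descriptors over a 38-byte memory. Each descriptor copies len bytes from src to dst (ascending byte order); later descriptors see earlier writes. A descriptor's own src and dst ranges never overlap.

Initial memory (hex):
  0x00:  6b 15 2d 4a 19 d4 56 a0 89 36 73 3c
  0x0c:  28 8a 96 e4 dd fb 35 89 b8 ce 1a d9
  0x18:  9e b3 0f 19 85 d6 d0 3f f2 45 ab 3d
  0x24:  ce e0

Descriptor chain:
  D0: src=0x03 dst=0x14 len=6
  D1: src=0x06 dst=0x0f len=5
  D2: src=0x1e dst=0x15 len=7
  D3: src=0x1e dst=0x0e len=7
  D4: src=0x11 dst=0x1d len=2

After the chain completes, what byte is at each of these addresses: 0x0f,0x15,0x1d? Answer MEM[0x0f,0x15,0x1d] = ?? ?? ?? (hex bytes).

  after D0: wrote 6B at 0x14 = 4a19d456a089
  after D1: wrote 5B at 0x0f = 56a0893673
  after D2: wrote 7B at 0x15 = d03ff245ab3dce
  after D3: wrote 7B at 0x0e = d03ff245ab3dce
  after D4: wrote 2B at 0x1d = 45ab
query mem[0x0f]=0x3f, mem[0x15]=0xd0, mem[0x1d]=0x45

MEM[0x0f,0x15,0x1d] = 3f d0 45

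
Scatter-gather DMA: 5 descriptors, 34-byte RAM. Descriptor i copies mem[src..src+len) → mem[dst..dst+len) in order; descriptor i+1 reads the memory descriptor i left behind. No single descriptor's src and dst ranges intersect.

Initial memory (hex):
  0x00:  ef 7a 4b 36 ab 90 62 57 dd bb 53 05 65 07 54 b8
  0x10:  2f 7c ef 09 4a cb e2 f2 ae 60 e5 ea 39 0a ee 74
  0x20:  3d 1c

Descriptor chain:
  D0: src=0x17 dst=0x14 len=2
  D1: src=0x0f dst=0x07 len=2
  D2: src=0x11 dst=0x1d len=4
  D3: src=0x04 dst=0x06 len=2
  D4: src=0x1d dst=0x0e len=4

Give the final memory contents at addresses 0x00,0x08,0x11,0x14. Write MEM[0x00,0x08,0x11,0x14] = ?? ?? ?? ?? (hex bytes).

MEM[0x00,0x08,0x11,0x14] = ef 2f f2 f2

[0] 0x17->0x14 len=2 : f2 ae
[1] 0x0f->0x07 len=2 : b8 2f
[2] 0x11->0x1d len=4 : 7c ef 09 f2
[3] 0x04->0x06 len=2 : ab 90
[4] 0x1d->0x0e len=4 : 7c ef 09 f2
query mem[0x00]=0xef, mem[0x08]=0x2f, mem[0x11]=0xf2, mem[0x14]=0xf2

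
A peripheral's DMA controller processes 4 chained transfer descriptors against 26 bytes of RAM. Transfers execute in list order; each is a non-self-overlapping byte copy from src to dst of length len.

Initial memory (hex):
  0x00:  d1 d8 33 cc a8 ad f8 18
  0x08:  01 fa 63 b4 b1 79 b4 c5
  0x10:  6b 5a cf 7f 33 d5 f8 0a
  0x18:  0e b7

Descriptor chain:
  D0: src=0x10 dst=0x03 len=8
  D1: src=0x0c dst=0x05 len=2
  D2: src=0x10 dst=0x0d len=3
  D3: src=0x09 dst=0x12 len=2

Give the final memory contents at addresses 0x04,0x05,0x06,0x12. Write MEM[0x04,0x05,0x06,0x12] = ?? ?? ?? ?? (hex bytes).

MEM[0x04,0x05,0x06,0x12] = 5a b1 79 f8

D0: mem[0x03..0x0a] <- [6b 5a cf 7f 33 d5 f8 0a]
D1: mem[0x05..0x06] <- [b1 79]
D2: mem[0x0d..0x0f] <- [6b 5a cf]
D3: mem[0x12..0x13] <- [f8 0a]
query mem[0x04]=0x5a, mem[0x05]=0xb1, mem[0x06]=0x79, mem[0x12]=0xf8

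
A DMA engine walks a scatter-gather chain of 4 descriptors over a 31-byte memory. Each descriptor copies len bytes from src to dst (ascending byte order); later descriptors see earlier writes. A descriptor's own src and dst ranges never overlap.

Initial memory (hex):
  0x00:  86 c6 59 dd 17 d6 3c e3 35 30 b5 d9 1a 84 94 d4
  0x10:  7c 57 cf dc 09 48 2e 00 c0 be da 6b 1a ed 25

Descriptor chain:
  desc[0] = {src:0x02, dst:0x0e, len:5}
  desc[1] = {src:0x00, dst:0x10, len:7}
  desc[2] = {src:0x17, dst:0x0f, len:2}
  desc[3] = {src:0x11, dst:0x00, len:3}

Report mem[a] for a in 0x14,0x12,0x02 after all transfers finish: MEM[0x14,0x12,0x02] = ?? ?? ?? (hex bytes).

  after D0: wrote 5B at 0x0e = 59dd17d63c
  after D1: wrote 7B at 0x10 = 86c659dd17d63c
  after D2: wrote 2B at 0x0f = 00c0
  after D3: wrote 3B at 0x00 = c659dd
query mem[0x14]=0x17, mem[0x12]=0x59, mem[0x02]=0xdd

MEM[0x14,0x12,0x02] = 17 59 dd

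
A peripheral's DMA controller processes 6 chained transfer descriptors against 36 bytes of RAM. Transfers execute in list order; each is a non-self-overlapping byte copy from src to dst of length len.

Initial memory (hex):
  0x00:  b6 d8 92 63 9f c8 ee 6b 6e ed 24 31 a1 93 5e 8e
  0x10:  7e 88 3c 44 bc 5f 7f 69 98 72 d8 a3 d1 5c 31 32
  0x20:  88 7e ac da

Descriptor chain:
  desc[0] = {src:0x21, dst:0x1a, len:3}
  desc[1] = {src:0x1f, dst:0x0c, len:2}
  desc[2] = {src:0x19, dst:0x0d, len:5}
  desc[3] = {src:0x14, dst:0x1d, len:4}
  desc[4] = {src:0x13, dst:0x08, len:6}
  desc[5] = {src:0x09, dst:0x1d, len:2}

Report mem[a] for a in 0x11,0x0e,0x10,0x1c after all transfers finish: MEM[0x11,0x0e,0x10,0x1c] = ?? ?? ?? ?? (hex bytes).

[0] 0x21->0x1a len=3 : 7e ac da
[1] 0x1f->0x0c len=2 : 32 88
[2] 0x19->0x0d len=5 : 72 7e ac da 5c
[3] 0x14->0x1d len=4 : bc 5f 7f 69
[4] 0x13->0x08 len=6 : 44 bc 5f 7f 69 98
[5] 0x09->0x1d len=2 : bc 5f
query mem[0x11]=0x5c, mem[0x0e]=0x7e, mem[0x10]=0xda, mem[0x1c]=0xda

MEM[0x11,0x0e,0x10,0x1c] = 5c 7e da da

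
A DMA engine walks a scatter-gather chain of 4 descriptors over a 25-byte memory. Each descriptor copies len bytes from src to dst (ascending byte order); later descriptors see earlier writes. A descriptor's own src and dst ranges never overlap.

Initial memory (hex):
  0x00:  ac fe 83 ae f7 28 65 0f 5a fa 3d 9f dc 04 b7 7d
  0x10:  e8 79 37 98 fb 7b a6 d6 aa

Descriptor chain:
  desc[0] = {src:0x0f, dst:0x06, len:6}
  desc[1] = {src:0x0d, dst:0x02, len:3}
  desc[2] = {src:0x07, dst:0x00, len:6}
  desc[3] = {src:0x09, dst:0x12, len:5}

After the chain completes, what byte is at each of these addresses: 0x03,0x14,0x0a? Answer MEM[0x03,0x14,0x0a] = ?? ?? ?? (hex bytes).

  after D0: wrote 6B at 0x06 = 7de8793798fb
  after D1: wrote 3B at 0x02 = 04b77d
  after D2: wrote 6B at 0x00 = e8793798fbdc
  after D3: wrote 5B at 0x12 = 3798fbdc04
query mem[0x03]=0x98, mem[0x14]=0xfb, mem[0x0a]=0x98

MEM[0x03,0x14,0x0a] = 98 fb 98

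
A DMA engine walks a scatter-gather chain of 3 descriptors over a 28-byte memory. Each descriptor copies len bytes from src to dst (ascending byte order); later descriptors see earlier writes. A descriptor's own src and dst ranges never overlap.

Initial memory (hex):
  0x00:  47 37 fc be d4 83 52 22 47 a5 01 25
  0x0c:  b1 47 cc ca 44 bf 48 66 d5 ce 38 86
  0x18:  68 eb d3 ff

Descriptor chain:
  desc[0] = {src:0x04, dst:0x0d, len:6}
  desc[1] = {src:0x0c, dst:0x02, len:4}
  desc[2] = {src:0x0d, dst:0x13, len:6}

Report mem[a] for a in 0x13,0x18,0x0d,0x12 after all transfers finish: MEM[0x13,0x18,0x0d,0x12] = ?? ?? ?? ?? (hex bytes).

#0 dst[0x0d+6] := {0xd4,0x83,0x52,0x22,0x47,0xa5}
#1 dst[0x02+4] := {0xb1,0xd4,0x83,0x52}
#2 dst[0x13+6] := {0xd4,0x83,0x52,0x22,0x47,0xa5}
query mem[0x13]=0xd4, mem[0x18]=0xa5, mem[0x0d]=0xd4, mem[0x12]=0xa5

MEM[0x13,0x18,0x0d,0x12] = d4 a5 d4 a5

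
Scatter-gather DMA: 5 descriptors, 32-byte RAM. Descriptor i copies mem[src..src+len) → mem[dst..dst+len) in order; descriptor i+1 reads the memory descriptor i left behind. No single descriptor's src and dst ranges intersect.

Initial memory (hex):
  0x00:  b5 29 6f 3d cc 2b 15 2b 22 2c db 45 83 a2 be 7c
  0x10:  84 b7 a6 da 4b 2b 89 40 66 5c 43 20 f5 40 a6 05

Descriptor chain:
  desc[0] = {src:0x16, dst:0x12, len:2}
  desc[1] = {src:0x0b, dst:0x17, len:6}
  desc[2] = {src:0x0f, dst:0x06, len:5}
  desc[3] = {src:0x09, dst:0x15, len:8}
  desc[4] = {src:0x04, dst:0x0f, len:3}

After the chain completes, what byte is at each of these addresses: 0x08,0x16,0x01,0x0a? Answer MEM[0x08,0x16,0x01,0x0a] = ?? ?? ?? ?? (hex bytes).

  after D0: wrote 2B at 0x12 = 8940
  after D1: wrote 6B at 0x17 = 4583a2be7c84
  after D2: wrote 5B at 0x06 = 7c84b78940
  after D3: wrote 8B at 0x15 = 89404583a2be7c84
  after D4: wrote 3B at 0x0f = cc2b7c
query mem[0x08]=0xb7, mem[0x16]=0x40, mem[0x01]=0x29, mem[0x0a]=0x40

MEM[0x08,0x16,0x01,0x0a] = b7 40 29 40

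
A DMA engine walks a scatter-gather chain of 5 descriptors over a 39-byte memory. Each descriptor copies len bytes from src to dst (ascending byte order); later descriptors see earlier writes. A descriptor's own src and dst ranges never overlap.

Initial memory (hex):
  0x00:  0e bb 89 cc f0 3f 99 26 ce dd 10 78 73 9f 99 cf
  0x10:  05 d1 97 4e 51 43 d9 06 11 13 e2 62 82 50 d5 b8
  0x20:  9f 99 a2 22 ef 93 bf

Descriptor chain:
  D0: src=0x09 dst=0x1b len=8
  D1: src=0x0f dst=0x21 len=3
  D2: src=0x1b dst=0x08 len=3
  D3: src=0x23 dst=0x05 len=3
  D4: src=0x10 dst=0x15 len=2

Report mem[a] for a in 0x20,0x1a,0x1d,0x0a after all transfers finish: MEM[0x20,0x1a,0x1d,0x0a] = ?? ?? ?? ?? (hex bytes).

D0: mem[0x1b..0x22] <- [dd 10 78 73 9f 99 cf 05]
D1: mem[0x21..0x23] <- [cf 05 d1]
D2: mem[0x08..0x0a] <- [dd 10 78]
D3: mem[0x05..0x07] <- [d1 ef 93]
D4: mem[0x15..0x16] <- [05 d1]
query mem[0x20]=0x99, mem[0x1a]=0xe2, mem[0x1d]=0x78, mem[0x0a]=0x78

MEM[0x20,0x1a,0x1d,0x0a] = 99 e2 78 78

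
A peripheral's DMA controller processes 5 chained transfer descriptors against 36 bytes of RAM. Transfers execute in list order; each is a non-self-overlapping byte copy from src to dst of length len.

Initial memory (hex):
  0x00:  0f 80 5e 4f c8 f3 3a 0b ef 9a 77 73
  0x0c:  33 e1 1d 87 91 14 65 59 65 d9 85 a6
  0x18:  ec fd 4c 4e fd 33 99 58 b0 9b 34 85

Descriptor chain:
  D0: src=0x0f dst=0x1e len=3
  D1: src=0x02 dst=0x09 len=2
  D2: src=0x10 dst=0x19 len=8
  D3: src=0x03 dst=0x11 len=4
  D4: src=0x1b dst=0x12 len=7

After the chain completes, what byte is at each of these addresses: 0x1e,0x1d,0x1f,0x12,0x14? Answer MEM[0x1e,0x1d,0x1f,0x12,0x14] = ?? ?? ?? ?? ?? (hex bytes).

MEM[0x1e,0x1d,0x1f,0x12,0x14] = d9 65 85 65 65

[0] 0x0f->0x1e len=3 : 87 91 14
[1] 0x02->0x09 len=2 : 5e 4f
[2] 0x10->0x19 len=8 : 91 14 65 59 65 d9 85 a6
[3] 0x03->0x11 len=4 : 4f c8 f3 3a
[4] 0x1b->0x12 len=7 : 65 59 65 d9 85 a6 9b
query mem[0x1e]=0xd9, mem[0x1d]=0x65, mem[0x1f]=0x85, mem[0x12]=0x65, mem[0x14]=0x65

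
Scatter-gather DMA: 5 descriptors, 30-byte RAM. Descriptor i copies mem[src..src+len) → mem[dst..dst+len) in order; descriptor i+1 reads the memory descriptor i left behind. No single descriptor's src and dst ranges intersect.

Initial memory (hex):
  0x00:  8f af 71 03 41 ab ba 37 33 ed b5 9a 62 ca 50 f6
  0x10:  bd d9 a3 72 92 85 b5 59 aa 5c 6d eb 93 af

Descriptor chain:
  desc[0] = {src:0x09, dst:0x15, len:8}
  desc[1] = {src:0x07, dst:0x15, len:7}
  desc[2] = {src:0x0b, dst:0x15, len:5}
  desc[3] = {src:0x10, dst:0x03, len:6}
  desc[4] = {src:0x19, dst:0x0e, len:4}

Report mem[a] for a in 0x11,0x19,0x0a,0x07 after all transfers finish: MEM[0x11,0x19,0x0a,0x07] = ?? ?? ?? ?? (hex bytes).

MEM[0x11,0x19,0x0a,0x07] = bd f6 b5 92

#0 dst[0x15+8] := {0xed,0xb5,0x9a,0x62,0xca,0x50,0xf6,0xbd}
#1 dst[0x15+7] := {0x37,0x33,0xed,0xb5,0x9a,0x62,0xca}
#2 dst[0x15+5] := {0x9a,0x62,0xca,0x50,0xf6}
#3 dst[0x03+6] := {0xbd,0xd9,0xa3,0x72,0x92,0x9a}
#4 dst[0x0e+4] := {0xf6,0x62,0xca,0xbd}
query mem[0x11]=0xbd, mem[0x19]=0xf6, mem[0x0a]=0xb5, mem[0x07]=0x92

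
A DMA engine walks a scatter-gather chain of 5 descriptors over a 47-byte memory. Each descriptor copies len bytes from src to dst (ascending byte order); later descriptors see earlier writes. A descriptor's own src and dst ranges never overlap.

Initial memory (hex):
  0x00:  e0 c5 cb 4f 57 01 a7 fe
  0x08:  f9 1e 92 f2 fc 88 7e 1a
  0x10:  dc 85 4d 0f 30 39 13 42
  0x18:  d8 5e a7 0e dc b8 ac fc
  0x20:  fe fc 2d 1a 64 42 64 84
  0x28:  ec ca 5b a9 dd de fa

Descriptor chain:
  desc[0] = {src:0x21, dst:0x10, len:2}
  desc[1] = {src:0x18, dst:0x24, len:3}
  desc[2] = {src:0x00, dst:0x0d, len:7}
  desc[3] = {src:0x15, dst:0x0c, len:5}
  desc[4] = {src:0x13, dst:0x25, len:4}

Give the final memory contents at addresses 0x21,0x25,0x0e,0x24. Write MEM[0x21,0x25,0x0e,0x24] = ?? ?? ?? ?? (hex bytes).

MEM[0x21,0x25,0x0e,0x24] = fc a7 42 d8

D0: mem[0x10..0x11] <- [fc 2d]
D1: mem[0x24..0x26] <- [d8 5e a7]
D2: mem[0x0d..0x13] <- [e0 c5 cb 4f 57 01 a7]
D3: mem[0x0c..0x10] <- [39 13 42 d8 5e]
D4: mem[0x25..0x28] <- [a7 30 39 13]
query mem[0x21]=0xfc, mem[0x25]=0xa7, mem[0x0e]=0x42, mem[0x24]=0xd8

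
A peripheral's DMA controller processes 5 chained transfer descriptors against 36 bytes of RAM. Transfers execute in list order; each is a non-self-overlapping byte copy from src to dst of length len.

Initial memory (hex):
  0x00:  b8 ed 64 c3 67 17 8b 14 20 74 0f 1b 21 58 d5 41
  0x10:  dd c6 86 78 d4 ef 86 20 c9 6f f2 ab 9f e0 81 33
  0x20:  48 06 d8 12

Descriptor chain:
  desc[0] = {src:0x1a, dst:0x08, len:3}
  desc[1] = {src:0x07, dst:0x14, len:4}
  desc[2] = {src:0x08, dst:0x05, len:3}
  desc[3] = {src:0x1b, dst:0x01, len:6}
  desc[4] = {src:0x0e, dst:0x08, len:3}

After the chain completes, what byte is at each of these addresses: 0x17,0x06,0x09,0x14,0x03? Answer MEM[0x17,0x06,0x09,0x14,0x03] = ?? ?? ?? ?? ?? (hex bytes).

[0] 0x1a->0x08 len=3 : f2 ab 9f
[1] 0x07->0x14 len=4 : 14 f2 ab 9f
[2] 0x08->0x05 len=3 : f2 ab 9f
[3] 0x1b->0x01 len=6 : ab 9f e0 81 33 48
[4] 0x0e->0x08 len=3 : d5 41 dd
query mem[0x17]=0x9f, mem[0x06]=0x48, mem[0x09]=0x41, mem[0x14]=0x14, mem[0x03]=0xe0

MEM[0x17,0x06,0x09,0x14,0x03] = 9f 48 41 14 e0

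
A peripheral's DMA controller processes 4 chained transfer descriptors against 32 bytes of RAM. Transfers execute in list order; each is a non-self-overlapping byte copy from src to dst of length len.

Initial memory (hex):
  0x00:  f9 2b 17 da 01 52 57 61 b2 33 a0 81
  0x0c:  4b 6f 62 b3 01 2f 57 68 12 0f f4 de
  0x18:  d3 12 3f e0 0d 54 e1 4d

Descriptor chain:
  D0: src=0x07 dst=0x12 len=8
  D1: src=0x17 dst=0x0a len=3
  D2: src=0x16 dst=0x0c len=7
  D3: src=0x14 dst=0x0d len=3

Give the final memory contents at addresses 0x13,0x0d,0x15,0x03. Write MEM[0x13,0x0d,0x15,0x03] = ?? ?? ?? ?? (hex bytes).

  after D0: wrote 8B at 0x12 = 61b233a0814b6f62
  after D1: wrote 3B at 0x0a = 4b6f62
  after D2: wrote 7B at 0x0c = 814b6f623fe00d
  after D3: wrote 3B at 0x0d = 33a081
query mem[0x13]=0xb2, mem[0x0d]=0x33, mem[0x15]=0xa0, mem[0x03]=0xda

MEM[0x13,0x0d,0x15,0x03] = b2 33 a0 da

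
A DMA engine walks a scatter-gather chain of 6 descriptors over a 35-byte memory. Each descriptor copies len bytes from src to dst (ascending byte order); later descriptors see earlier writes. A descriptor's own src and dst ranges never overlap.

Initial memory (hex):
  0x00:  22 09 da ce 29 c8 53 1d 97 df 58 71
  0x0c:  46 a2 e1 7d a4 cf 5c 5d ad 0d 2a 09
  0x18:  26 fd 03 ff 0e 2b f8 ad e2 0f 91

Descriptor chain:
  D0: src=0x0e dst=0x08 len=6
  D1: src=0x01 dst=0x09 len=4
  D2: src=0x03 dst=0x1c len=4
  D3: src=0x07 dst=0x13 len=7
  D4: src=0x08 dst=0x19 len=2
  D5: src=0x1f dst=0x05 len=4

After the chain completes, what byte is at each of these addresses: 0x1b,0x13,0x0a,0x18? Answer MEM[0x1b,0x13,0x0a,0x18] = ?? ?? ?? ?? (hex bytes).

[0] 0x0e->0x08 len=6 : e1 7d a4 cf 5c 5d
[1] 0x01->0x09 len=4 : 09 da ce 29
[2] 0x03->0x1c len=4 : ce 29 c8 53
[3] 0x07->0x13 len=7 : 1d e1 09 da ce 29 5d
[4] 0x08->0x19 len=2 : e1 09
[5] 0x1f->0x05 len=4 : 53 e2 0f 91
query mem[0x1b]=0xff, mem[0x13]=0x1d, mem[0x0a]=0xda, mem[0x18]=0x29

MEM[0x1b,0x13,0x0a,0x18] = ff 1d da 29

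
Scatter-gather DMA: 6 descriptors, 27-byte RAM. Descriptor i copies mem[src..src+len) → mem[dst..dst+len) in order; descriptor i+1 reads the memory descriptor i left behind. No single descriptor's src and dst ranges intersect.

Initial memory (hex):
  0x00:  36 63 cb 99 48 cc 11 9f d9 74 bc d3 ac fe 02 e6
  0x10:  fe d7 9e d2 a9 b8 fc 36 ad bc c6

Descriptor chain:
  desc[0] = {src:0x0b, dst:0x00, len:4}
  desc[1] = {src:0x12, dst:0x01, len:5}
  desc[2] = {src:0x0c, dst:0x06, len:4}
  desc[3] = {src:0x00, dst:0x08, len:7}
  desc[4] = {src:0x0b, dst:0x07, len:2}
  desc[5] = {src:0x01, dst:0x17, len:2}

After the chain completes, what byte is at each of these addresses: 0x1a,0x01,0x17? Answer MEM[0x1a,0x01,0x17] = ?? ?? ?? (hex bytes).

MEM[0x1a,0x01,0x17] = c6 9e 9e

D0: mem[0x00..0x03] <- [d3 ac fe 02]
D1: mem[0x01..0x05] <- [9e d2 a9 b8 fc]
D2: mem[0x06..0x09] <- [ac fe 02 e6]
D3: mem[0x08..0x0e] <- [d3 9e d2 a9 b8 fc ac]
D4: mem[0x07..0x08] <- [a9 b8]
D5: mem[0x17..0x18] <- [9e d2]
query mem[0x1a]=0xc6, mem[0x01]=0x9e, mem[0x17]=0x9e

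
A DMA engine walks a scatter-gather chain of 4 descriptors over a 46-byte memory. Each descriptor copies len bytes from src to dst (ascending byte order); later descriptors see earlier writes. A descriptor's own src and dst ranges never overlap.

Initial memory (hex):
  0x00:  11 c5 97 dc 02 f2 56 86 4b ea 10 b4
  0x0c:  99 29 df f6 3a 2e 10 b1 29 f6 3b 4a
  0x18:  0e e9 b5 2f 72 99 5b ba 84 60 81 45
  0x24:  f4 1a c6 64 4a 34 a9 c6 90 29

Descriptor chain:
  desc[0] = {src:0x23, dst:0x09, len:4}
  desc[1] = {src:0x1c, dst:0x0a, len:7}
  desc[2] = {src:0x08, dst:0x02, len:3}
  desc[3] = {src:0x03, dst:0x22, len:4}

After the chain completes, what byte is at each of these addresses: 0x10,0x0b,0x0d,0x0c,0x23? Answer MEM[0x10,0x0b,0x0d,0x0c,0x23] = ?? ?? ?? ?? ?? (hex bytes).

#0 dst[0x09+4] := {0x45,0xf4,0x1a,0xc6}
#1 dst[0x0a+7] := {0x72,0x99,0x5b,0xba,0x84,0x60,0x81}
#2 dst[0x02+3] := {0x4b,0x45,0x72}
#3 dst[0x22+4] := {0x45,0x72,0xf2,0x56}
query mem[0x10]=0x81, mem[0x0b]=0x99, mem[0x0d]=0xba, mem[0x0c]=0x5b, mem[0x23]=0x72

MEM[0x10,0x0b,0x0d,0x0c,0x23] = 81 99 ba 5b 72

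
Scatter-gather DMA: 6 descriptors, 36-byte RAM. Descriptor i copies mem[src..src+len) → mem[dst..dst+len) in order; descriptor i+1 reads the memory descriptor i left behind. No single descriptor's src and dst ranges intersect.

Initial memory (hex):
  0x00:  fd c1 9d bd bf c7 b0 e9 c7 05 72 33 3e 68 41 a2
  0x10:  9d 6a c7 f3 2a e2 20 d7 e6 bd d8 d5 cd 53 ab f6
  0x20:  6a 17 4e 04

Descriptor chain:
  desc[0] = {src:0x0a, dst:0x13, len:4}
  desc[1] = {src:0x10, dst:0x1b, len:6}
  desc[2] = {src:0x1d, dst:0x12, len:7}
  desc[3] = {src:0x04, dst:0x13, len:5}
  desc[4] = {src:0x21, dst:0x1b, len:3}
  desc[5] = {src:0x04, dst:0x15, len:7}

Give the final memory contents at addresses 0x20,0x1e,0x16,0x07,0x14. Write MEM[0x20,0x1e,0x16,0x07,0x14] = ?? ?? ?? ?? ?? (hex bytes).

D0: mem[0x13..0x16] <- [72 33 3e 68]
D1: mem[0x1b..0x20] <- [9d 6a c7 72 33 3e]
D2: mem[0x12..0x18] <- [c7 72 33 3e 17 4e 04]
D3: mem[0x13..0x17] <- [bf c7 b0 e9 c7]
D4: mem[0x1b..0x1d] <- [17 4e 04]
D5: mem[0x15..0x1b] <- [bf c7 b0 e9 c7 05 72]
query mem[0x20]=0x3e, mem[0x1e]=0x72, mem[0x16]=0xc7, mem[0x07]=0xe9, mem[0x14]=0xc7

MEM[0x20,0x1e,0x16,0x07,0x14] = 3e 72 c7 e9 c7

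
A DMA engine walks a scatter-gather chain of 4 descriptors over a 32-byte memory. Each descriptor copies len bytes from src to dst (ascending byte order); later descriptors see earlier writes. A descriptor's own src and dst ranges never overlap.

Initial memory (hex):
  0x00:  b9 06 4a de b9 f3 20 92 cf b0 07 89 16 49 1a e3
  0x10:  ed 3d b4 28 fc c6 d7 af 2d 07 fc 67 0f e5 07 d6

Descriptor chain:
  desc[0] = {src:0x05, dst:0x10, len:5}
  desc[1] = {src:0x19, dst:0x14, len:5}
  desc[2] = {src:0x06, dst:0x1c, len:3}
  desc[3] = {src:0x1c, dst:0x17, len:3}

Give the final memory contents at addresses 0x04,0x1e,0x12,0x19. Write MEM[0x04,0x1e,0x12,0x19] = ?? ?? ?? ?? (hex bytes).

MEM[0x04,0x1e,0x12,0x19] = b9 cf 92 cf

#0 dst[0x10+5] := {0xf3,0x20,0x92,0xcf,0xb0}
#1 dst[0x14+5] := {0x07,0xfc,0x67,0x0f,0xe5}
#2 dst[0x1c+3] := {0x20,0x92,0xcf}
#3 dst[0x17+3] := {0x20,0x92,0xcf}
query mem[0x04]=0xb9, mem[0x1e]=0xcf, mem[0x12]=0x92, mem[0x19]=0xcf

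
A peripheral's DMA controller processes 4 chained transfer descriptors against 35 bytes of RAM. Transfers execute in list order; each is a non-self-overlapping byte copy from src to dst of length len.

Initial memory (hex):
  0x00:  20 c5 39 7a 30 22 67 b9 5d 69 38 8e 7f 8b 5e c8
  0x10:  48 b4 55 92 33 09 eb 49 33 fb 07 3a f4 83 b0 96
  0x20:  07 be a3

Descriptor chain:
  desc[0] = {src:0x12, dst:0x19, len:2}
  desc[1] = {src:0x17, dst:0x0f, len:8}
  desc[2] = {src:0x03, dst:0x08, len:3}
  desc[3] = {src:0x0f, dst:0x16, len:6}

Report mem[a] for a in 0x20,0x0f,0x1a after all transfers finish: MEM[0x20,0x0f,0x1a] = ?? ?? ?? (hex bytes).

D0: mem[0x19..0x1a] <- [55 92]
D1: mem[0x0f..0x16] <- [49 33 55 92 3a f4 83 b0]
D2: mem[0x08..0x0a] <- [7a 30 22]
D3: mem[0x16..0x1b] <- [49 33 55 92 3a f4]
query mem[0x20]=0x07, mem[0x0f]=0x49, mem[0x1a]=0x3a

MEM[0x20,0x0f,0x1a] = 07 49 3a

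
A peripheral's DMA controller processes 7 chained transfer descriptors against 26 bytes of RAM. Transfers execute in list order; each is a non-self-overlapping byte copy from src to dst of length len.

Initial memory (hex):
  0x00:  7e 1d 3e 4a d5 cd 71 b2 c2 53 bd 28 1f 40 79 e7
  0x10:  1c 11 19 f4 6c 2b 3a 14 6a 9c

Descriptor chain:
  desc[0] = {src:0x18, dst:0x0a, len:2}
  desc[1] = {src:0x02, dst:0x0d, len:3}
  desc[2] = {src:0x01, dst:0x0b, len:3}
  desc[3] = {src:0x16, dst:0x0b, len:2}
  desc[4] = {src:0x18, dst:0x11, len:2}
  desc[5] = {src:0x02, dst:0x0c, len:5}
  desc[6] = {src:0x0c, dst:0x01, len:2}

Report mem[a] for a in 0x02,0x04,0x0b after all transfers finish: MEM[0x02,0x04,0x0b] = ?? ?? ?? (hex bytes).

MEM[0x02,0x04,0x0b] = 4a d5 3a

[0] 0x18->0x0a len=2 : 6a 9c
[1] 0x02->0x0d len=3 : 3e 4a d5
[2] 0x01->0x0b len=3 : 1d 3e 4a
[3] 0x16->0x0b len=2 : 3a 14
[4] 0x18->0x11 len=2 : 6a 9c
[5] 0x02->0x0c len=5 : 3e 4a d5 cd 71
[6] 0x0c->0x01 len=2 : 3e 4a
query mem[0x02]=0x4a, mem[0x04]=0xd5, mem[0x0b]=0x3a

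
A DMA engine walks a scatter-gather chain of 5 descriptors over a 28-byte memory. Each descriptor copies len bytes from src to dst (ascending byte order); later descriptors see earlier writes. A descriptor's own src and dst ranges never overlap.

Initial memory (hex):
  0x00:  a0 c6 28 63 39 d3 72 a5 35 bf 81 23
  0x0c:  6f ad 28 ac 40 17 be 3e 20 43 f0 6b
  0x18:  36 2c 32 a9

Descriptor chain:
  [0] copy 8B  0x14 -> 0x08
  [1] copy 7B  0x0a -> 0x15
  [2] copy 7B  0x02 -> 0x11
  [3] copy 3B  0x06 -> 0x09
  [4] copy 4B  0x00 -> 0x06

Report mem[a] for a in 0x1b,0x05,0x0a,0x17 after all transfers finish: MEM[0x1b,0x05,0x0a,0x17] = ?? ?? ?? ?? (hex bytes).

#0 dst[0x08+8] := {0x20,0x43,0xf0,0x6b,0x36,0x2c,0x32,0xa9}
#1 dst[0x15+7] := {0xf0,0x6b,0x36,0x2c,0x32,0xa9,0x40}
#2 dst[0x11+7] := {0x28,0x63,0x39,0xd3,0x72,0xa5,0x20}
#3 dst[0x09+3] := {0x72,0xa5,0x20}
#4 dst[0x06+4] := {0xa0,0xc6,0x28,0x63}
query mem[0x1b]=0x40, mem[0x05]=0xd3, mem[0x0a]=0xa5, mem[0x17]=0x20

MEM[0x1b,0x05,0x0a,0x17] = 40 d3 a5 20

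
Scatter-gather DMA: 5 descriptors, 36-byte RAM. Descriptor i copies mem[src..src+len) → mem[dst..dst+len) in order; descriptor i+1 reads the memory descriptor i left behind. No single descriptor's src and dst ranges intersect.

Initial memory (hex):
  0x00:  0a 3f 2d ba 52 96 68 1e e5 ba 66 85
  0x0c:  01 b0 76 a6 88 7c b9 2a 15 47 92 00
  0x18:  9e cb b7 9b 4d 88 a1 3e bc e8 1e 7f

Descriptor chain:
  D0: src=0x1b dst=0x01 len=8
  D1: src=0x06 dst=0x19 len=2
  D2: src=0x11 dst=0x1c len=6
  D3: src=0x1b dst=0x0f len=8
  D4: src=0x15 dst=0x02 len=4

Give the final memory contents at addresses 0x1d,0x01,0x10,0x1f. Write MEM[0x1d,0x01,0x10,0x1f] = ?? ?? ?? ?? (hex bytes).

D0: mem[0x01..0x08] <- [9b 4d 88 a1 3e bc e8 1e]
D1: mem[0x19..0x1a] <- [bc e8]
D2: mem[0x1c..0x21] <- [7c b9 2a 15 47 92]
D3: mem[0x0f..0x16] <- [9b 7c b9 2a 15 47 92 1e]
D4: mem[0x02..0x05] <- [92 1e 00 9e]
query mem[0x1d]=0xb9, mem[0x01]=0x9b, mem[0x10]=0x7c, mem[0x1f]=0x15

MEM[0x1d,0x01,0x10,0x1f] = b9 9b 7c 15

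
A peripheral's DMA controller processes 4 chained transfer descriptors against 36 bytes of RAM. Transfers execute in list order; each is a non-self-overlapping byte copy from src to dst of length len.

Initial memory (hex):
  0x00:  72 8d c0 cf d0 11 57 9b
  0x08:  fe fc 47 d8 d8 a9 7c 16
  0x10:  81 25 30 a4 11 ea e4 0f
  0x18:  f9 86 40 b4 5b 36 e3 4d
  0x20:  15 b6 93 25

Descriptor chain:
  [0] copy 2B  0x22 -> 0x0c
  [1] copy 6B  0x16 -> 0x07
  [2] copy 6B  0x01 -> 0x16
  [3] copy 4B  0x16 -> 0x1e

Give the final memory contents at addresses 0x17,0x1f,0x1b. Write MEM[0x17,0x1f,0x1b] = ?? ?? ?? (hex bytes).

MEM[0x17,0x1f,0x1b] = c0 c0 57

  after D0: wrote 2B at 0x0c = 9325
  after D1: wrote 6B at 0x07 = e40ff98640b4
  after D2: wrote 6B at 0x16 = 8dc0cfd01157
  after D3: wrote 4B at 0x1e = 8dc0cfd0
query mem[0x17]=0xc0, mem[0x1f]=0xc0, mem[0x1b]=0x57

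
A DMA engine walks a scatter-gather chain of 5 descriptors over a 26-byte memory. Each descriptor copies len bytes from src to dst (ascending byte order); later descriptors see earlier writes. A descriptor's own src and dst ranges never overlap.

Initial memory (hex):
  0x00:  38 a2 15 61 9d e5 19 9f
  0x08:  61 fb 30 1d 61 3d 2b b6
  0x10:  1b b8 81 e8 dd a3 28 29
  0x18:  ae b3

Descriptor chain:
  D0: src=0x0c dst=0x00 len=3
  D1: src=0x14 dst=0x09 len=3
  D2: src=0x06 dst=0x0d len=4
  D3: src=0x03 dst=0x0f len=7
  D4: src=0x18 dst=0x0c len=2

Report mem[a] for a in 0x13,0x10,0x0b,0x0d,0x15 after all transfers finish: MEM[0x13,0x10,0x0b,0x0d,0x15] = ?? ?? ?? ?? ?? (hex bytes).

[0] 0x0c->0x00 len=3 : 61 3d 2b
[1] 0x14->0x09 len=3 : dd a3 28
[2] 0x06->0x0d len=4 : 19 9f 61 dd
[3] 0x03->0x0f len=7 : 61 9d e5 19 9f 61 dd
[4] 0x18->0x0c len=2 : ae b3
query mem[0x13]=0x9f, mem[0x10]=0x9d, mem[0x0b]=0x28, mem[0x0d]=0xb3, mem[0x15]=0xdd

MEM[0x13,0x10,0x0b,0x0d,0x15] = 9f 9d 28 b3 dd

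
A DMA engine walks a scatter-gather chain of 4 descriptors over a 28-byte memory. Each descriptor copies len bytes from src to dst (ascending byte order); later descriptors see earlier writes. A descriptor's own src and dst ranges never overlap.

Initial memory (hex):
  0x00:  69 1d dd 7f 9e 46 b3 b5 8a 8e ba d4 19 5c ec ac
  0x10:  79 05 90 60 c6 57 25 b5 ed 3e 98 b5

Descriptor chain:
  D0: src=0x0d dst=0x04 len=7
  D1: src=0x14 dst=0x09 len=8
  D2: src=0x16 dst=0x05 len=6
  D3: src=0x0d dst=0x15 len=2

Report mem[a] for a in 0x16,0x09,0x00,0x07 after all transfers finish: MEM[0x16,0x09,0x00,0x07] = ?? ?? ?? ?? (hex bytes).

MEM[0x16,0x09,0x00,0x07] = 3e 98 69 ed

#0 dst[0x04+7] := {0x5c,0xec,0xac,0x79,0x05,0x90,0x60}
#1 dst[0x09+8] := {0xc6,0x57,0x25,0xb5,0xed,0x3e,0x98,0xb5}
#2 dst[0x05+6] := {0x25,0xb5,0xed,0x3e,0x98,0xb5}
#3 dst[0x15+2] := {0xed,0x3e}
query mem[0x16]=0x3e, mem[0x09]=0x98, mem[0x00]=0x69, mem[0x07]=0xed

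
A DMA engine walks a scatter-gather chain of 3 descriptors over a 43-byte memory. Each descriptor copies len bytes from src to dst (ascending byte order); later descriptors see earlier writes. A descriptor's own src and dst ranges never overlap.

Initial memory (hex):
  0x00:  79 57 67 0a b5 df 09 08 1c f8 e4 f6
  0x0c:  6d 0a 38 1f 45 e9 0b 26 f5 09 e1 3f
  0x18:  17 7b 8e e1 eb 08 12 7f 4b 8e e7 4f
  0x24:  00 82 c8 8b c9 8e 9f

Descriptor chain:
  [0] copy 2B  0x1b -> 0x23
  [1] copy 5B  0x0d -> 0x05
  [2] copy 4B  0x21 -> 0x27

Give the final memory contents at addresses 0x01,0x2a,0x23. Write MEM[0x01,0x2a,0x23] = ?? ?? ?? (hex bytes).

MEM[0x01,0x2a,0x23] = 57 eb e1

#0 dst[0x23+2] := {0xe1,0xeb}
#1 dst[0x05+5] := {0x0a,0x38,0x1f,0x45,0xe9}
#2 dst[0x27+4] := {0x8e,0xe7,0xe1,0xeb}
query mem[0x01]=0x57, mem[0x2a]=0xeb, mem[0x23]=0xe1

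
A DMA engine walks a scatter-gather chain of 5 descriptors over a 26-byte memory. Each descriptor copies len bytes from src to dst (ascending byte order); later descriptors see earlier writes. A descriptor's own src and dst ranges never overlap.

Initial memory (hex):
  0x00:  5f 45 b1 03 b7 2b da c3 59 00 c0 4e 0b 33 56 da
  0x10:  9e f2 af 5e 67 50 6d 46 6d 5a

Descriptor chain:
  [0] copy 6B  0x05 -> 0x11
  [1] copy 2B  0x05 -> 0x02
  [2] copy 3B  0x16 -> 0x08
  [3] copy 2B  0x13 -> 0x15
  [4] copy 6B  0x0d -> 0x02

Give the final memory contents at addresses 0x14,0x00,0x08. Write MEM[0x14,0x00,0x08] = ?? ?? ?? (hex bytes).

MEM[0x14,0x00,0x08] = 59 5f c0

[0] 0x05->0x11 len=6 : 2b da c3 59 00 c0
[1] 0x05->0x02 len=2 : 2b da
[2] 0x16->0x08 len=3 : c0 46 6d
[3] 0x13->0x15 len=2 : c3 59
[4] 0x0d->0x02 len=6 : 33 56 da 9e 2b da
query mem[0x14]=0x59, mem[0x00]=0x5f, mem[0x08]=0xc0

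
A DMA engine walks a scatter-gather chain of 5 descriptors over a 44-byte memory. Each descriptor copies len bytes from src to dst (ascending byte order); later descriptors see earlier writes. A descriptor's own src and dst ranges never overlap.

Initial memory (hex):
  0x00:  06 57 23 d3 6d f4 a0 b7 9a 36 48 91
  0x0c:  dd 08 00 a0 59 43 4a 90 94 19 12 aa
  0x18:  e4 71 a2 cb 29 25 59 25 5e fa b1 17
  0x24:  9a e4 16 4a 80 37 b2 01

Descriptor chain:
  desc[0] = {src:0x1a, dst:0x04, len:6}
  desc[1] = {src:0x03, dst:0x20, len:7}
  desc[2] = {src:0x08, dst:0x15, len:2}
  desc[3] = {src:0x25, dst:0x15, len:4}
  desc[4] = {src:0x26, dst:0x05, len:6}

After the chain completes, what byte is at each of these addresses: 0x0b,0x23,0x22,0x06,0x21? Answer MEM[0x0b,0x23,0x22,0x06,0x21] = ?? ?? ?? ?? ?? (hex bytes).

MEM[0x0b,0x23,0x22,0x06,0x21] = 91 29 cb 4a a2

[0] 0x1a->0x04 len=6 : a2 cb 29 25 59 25
[1] 0x03->0x20 len=7 : d3 a2 cb 29 25 59 25
[2] 0x08->0x15 len=2 : 59 25
[3] 0x25->0x15 len=4 : 59 25 4a 80
[4] 0x26->0x05 len=6 : 25 4a 80 37 b2 01
query mem[0x0b]=0x91, mem[0x23]=0x29, mem[0x22]=0xcb, mem[0x06]=0x4a, mem[0x21]=0xa2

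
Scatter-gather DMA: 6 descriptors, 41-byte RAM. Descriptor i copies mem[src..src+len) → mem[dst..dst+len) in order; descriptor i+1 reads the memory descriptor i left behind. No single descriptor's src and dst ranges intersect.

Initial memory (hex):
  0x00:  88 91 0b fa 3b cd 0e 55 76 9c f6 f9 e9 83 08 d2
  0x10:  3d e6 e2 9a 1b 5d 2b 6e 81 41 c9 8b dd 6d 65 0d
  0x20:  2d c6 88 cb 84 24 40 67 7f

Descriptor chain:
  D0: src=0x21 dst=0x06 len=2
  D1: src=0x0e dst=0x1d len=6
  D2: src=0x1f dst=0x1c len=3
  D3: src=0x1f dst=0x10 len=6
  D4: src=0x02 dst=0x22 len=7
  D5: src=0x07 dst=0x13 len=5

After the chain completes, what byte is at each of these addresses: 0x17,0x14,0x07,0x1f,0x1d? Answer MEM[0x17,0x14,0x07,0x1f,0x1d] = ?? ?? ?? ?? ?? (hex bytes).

#0 dst[0x06+2] := {0xc6,0x88}
#1 dst[0x1d+6] := {0x08,0xd2,0x3d,0xe6,0xe2,0x9a}
#2 dst[0x1c+3] := {0x3d,0xe6,0xe2}
#3 dst[0x10+6] := {0x3d,0xe6,0xe2,0x9a,0xcb,0x84}
#4 dst[0x22+7] := {0x0b,0xfa,0x3b,0xcd,0xc6,0x88,0x76}
#5 dst[0x13+5] := {0x88,0x76,0x9c,0xf6,0xf9}
query mem[0x17]=0xf9, mem[0x14]=0x76, mem[0x07]=0x88, mem[0x1f]=0x3d, mem[0x1d]=0xe6

MEM[0x17,0x14,0x07,0x1f,0x1d] = f9 76 88 3d e6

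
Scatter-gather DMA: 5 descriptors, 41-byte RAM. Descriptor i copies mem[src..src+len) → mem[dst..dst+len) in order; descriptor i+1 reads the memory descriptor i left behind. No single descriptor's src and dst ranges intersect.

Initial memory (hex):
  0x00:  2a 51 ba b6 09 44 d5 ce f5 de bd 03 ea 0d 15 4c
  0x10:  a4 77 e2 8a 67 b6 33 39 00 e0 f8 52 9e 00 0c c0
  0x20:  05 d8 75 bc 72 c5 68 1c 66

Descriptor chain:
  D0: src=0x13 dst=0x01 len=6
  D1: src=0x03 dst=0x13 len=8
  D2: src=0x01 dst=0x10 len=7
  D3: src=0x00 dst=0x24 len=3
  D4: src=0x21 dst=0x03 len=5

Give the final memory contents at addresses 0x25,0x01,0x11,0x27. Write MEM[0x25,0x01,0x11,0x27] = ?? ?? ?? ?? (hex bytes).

MEM[0x25,0x01,0x11,0x27] = 8a 8a 67 1c

D0: mem[0x01..0x06] <- [8a 67 b6 33 39 00]
D1: mem[0x13..0x1a] <- [b6 33 39 00 ce f5 de bd]
D2: mem[0x10..0x16] <- [8a 67 b6 33 39 00 ce]
D3: mem[0x24..0x26] <- [2a 8a 67]
D4: mem[0x03..0x07] <- [d8 75 bc 2a 8a]
query mem[0x25]=0x8a, mem[0x01]=0x8a, mem[0x11]=0x67, mem[0x27]=0x1c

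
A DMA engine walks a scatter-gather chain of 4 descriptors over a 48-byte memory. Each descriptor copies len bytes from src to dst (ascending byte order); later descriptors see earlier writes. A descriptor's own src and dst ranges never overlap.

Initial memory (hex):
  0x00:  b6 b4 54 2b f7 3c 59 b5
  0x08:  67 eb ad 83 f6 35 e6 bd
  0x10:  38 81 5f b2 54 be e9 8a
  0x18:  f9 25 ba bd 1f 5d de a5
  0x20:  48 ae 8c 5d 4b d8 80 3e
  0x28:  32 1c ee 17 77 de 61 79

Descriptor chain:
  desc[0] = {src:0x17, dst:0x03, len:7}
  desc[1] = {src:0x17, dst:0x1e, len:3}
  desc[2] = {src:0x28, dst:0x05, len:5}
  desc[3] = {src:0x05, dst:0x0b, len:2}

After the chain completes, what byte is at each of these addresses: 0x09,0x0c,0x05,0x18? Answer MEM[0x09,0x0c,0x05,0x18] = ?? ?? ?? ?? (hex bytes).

D0: mem[0x03..0x09] <- [8a f9 25 ba bd 1f 5d]
D1: mem[0x1e..0x20] <- [8a f9 25]
D2: mem[0x05..0x09] <- [32 1c ee 17 77]
D3: mem[0x0b..0x0c] <- [32 1c]
query mem[0x09]=0x77, mem[0x0c]=0x1c, mem[0x05]=0x32, mem[0x18]=0xf9

MEM[0x09,0x0c,0x05,0x18] = 77 1c 32 f9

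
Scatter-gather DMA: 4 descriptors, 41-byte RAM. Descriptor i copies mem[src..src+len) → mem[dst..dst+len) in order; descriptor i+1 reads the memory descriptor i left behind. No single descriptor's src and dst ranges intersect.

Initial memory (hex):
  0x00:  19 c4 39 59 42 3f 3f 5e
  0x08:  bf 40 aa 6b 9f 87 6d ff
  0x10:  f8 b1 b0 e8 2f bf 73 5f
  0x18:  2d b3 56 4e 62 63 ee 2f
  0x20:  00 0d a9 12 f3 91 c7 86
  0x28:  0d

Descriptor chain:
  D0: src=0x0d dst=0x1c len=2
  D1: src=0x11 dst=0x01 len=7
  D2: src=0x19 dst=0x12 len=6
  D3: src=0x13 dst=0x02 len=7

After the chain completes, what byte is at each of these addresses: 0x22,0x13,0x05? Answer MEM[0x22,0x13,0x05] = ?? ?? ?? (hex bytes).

[0] 0x0d->0x1c len=2 : 87 6d
[1] 0x11->0x01 len=7 : b1 b0 e8 2f bf 73 5f
[2] 0x19->0x12 len=6 : b3 56 4e 87 6d ee
[3] 0x13->0x02 len=7 : 56 4e 87 6d ee 2d b3
query mem[0x22]=0xa9, mem[0x13]=0x56, mem[0x05]=0x6d

MEM[0x22,0x13,0x05] = a9 56 6d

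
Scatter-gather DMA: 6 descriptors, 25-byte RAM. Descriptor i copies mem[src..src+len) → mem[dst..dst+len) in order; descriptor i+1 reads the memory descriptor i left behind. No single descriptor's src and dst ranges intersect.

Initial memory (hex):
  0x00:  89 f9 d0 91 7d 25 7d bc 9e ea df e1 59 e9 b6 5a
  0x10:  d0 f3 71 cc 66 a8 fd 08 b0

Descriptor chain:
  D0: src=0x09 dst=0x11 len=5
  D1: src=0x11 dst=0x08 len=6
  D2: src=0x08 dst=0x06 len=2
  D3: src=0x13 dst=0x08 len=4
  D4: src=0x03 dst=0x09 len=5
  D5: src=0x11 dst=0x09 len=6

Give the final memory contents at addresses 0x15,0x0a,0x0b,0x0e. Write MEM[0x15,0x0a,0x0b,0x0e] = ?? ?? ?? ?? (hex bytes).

MEM[0x15,0x0a,0x0b,0x0e] = e9 df e1 fd

  after D0: wrote 5B at 0x11 = eadfe159e9
  after D1: wrote 6B at 0x08 = eadfe159e9fd
  after D2: wrote 2B at 0x06 = eadf
  after D3: wrote 4B at 0x08 = e159e9fd
  after D4: wrote 5B at 0x09 = 917d25eadf
  after D5: wrote 6B at 0x09 = eadfe159e9fd
query mem[0x15]=0xe9, mem[0x0a]=0xdf, mem[0x0b]=0xe1, mem[0x0e]=0xfd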